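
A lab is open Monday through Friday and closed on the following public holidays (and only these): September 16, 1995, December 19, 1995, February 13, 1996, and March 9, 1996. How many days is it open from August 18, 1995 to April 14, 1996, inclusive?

169

August 18, 1995 is a Friday.
From August 18, 1995 to April 14, 1996 is 241 days inclusive.
241 = 7 × 34 + 3, so there are 34 full weeks plus 3 extra days.
Each full week contributes 5 weekdays (Mon–Fri): 34 × 5 = 170.
The 3 extra days are Fri, Sat, Sun — 1 of them qualifies.
Total: 170 + 1 = 171.
Holidays: September 16, 1995 (Sat); December 19, 1995 (Tue); February 13, 1996 (Tue); March 9, 1996 (Sat).
2 of the 4 holidays fall on weekdays; the rest are weekends and were already excluded.
Business days: 171 − 2 = 169.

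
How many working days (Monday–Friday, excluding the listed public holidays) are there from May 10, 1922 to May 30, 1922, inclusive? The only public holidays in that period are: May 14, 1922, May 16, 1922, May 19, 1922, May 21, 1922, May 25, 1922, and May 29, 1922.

11

May 10, 1922 is a Wednesday.
That's 21 days from start to end, counting both.
21 = 7 × 3, so the span is exactly 3 full weeks.
Each full week contributes 5 weekdays (Mon–Fri): 3 × 5 = 15.
Holidays: May 14, 1922 (Sun); May 16, 1922 (Tue); May 19, 1922 (Fri); May 21, 1922 (Sun); May 25, 1922 (Thu); May 29, 1922 (Mon).
4 of the 6 holidays fall on weekdays; the rest are weekends and were already excluded.
Business days: 15 − 4 = 11.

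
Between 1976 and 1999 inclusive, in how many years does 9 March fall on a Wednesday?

4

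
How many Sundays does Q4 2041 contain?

13

October 1, 2041 is a Tuesday.
From October 1, 2041 to December 31, 2041 is 92 days inclusive.
92 = 7 × 13 + 1, so there are 13 full weeks plus 1 extra day.
Each full week contributes one Sunday: 13 so far.
The 1 extra day is Tuesday — none qualify.
Total: 13 + 0 = 13.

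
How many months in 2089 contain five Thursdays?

A month has five Thursdays exactly when Thursday falls within its first (length − 28) days.
Jan: 31 days, starts Sat → 5 of Sat, Sun, Mon
Feb: 28 days, starts Tue → 5 of (none)
Mar: 31 days, starts Tue → 5 of Tue, Wed, Thu ✓
Apr: 30 days, starts Fri → 5 of Fri, Sat
May: 31 days, starts Sun → 5 of Sun, Mon, Tue
Jun: 30 days, starts Wed → 5 of Wed, Thu ✓
Jul: 31 days, starts Fri → 5 of Fri, Sat, Sun
Aug: 31 days, starts Mon → 5 of Mon, Tue, Wed
Sep: 30 days, starts Thu → 5 of Thu, Fri ✓
Oct: 31 days, starts Sat → 5 of Sat, Sun, Mon
Nov: 30 days, starts Tue → 5 of Tue, Wed
Dec: 31 days, starts Thu → 5 of Thu, Fri, Sat ✓
Months with five Thursdays: Mar, Jun, Sep, Dec.

4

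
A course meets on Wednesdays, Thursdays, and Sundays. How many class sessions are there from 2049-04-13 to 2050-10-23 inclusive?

240

2049-04-13 is a Tuesday.
That's 559 days from start to end, counting both.
559 = 7 × 79 + 6, so there are 79 full weeks plus 6 extra days.
Each full week contributes 3 days from the set (Wed, Thu, Sun): 79 × 3 = 237.
The 6 extra days are Tue, Wed, Thu, Fri, Sat, Sun — 3 of them qualify.
Total: 237 + 3 = 240.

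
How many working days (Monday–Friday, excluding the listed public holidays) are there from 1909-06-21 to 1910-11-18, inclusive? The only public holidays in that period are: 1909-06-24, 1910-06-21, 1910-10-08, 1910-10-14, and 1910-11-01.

366

1909-06-21 is a Monday.
From 1909-06-21 to 1910-11-18 is 516 days inclusive.
516 = 7 × 73 + 5, so there are 73 full weeks plus 5 extra days.
Each full week contributes 5 weekdays (Mon–Fri): 73 × 5 = 365.
The 5 extra days are Mon, Tue, Wed, Thu, Fri — 5 of them qualify.
Total: 365 + 5 = 370.
Holidays: 1909-06-24 (Thu); 1910-06-21 (Tue); 1910-10-08 (Sat); 1910-10-14 (Fri); 1910-11-01 (Tue).
4 of the 5 holidays fall on weekdays; the rest are weekends and were already excluded.
Business days: 370 − 4 = 366.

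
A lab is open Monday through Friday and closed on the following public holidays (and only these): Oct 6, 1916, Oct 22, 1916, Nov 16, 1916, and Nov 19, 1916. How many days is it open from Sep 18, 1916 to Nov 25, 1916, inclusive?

Sep 18, 1916 is a Monday.
From Sep 18, 1916 to Nov 25, 1916 is 69 days inclusive.
69 = 7 × 9 + 6, so there are 9 full weeks plus 6 extra days.
Each full week contributes 5 weekdays (Mon–Fri): 9 × 5 = 45.
The 6 extra days are Monday, Tuesday, Wednesday, Thursday, Friday, Saturday — 5 of them qualify.
Total: 45 + 5 = 50.
Holidays: Oct 6, 1916 (Fri); Oct 22, 1916 (Sun); Nov 16, 1916 (Thu); Nov 19, 1916 (Sun).
2 of the 4 holidays fall on weekdays; the rest are weekends and were already excluded.
Business days: 50 − 2 = 48.

48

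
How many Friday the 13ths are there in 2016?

The 13th falls on a Friday when the month's 13th has weekday Fri.
Jan 13 is Wed; Feb 13 is Sat; Mar 13 is Sun; Apr 13 is Wed; May 13 is Fri ✓; Jun 13 is Mon; Jul 13 is Wed; Aug 13 is Sat; Sep 13 is Tue; Oct 13 is Thu; Nov 13 is Sun; Dec 13 is Tue.
Friday the 13ths: May.

1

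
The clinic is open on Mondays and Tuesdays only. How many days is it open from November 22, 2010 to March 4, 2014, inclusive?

344

November 22, 2010 is a Monday.
That's 1199 days from start to end, counting both.
1199 = 7 × 171 + 2, so there are 171 full weeks plus 2 extra days.
Each full week contributes 2 days from the set (Mon, Tue): 171 × 2 = 342.
The 2 extra days are Monday, Tuesday — 2 of them qualify.
Total: 342 + 2 = 344.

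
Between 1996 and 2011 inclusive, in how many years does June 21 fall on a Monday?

Day of week of June 21 in each year:
1996: Fri, 1997: Sat, 1998: Sun, 1999: Mon ✓, 2000: Wed, 2001: Thu, 2002: Fri, 2003: Sat, 2004: Mon ✓, 2005: Tue, 2006: Wed, 2007: Thu, 2008: Sat, 2009: Sun, 2010: Mon ✓, 2011: Tue
Mondays: 1999, 2004, 2010.

3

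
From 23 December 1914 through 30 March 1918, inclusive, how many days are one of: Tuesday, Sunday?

340

23 December 1914 is a Wednesday.
That's 1194 days from start to end, counting both.
1194 = 7 × 170 + 4, so there are 170 full weeks plus 4 extra days.
Each full week contributes 2 days from the set (Tue, Sun): 170 × 2 = 340.
The 4 extra days are Wed, Thu, Fri, Sat — none qualify.
Total: 340 + 0 = 340.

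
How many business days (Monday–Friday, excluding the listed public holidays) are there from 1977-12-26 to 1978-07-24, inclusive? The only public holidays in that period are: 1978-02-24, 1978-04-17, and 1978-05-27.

149

1977-12-26 is a Monday.
That's 211 days from start to end, counting both.
211 = 7 × 30 + 1, so there are 30 full weeks plus 1 extra day.
Each full week contributes 5 weekdays (Mon–Fri): 30 × 5 = 150.
The 1 extra day is Mon — 1 of them qualifies.
Total: 150 + 1 = 151.
Holidays: 1978-02-24 (Fri); 1978-04-17 (Mon); 1978-05-27 (Sat).
2 of the 3 holidays fall on weekdays; the rest are weekends and were already excluded.
Business days: 151 − 2 = 149.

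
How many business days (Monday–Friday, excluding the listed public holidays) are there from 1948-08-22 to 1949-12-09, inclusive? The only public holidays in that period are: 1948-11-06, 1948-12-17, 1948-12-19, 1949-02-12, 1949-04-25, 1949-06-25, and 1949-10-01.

338

1948-08-22 is a Sunday.
From 1948-08-22 to 1949-12-09 is 475 days inclusive.
475 = 7 × 67 + 6, so there are 67 full weeks plus 6 extra days.
Each full week contributes 5 weekdays (Mon–Fri): 67 × 5 = 335.
The 6 extra days are Sun, Mon, Tue, Wed, Thu, Fri — 5 of them qualify.
Total: 335 + 5 = 340.
Holidays: 1948-11-06 (Sat); 1948-12-17 (Fri); 1948-12-19 (Sun); 1949-02-12 (Sat); 1949-04-25 (Mon); 1949-06-25 (Sat); 1949-10-01 (Sat).
2 of the 7 holidays fall on weekdays; the rest are weekends and were already excluded.
Business days: 340 − 2 = 338.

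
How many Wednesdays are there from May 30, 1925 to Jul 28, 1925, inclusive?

8

May 30, 1925 is a Saturday.
That's 60 days from start to end, counting both.
60 = 7 × 8 + 4, so there are 8 full weeks plus 4 extra days.
Each full week contributes one Wednesday: 8 so far.
The 4 extra days are Saturday, Sunday, Monday, Tuesday — none qualify.
Total: 8 + 0 = 8.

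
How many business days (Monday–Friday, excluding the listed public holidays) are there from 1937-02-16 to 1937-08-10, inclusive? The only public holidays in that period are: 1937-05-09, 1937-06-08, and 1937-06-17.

1937-02-16 is a Tuesday.
That's 176 days from start to end, counting both.
176 = 7 × 25 + 1, so there are 25 full weeks plus 1 extra day.
Each full week contributes 5 weekdays (Mon–Fri): 25 × 5 = 125.
The 1 extra day is Tue — 1 of them qualifies.
Total: 125 + 1 = 126.
Holidays: 1937-05-09 (Sun); 1937-06-08 (Tue); 1937-06-17 (Thu).
2 of the 3 holidays fall on weekdays; the rest are weekends and were already excluded.
Business days: 126 − 2 = 124.

124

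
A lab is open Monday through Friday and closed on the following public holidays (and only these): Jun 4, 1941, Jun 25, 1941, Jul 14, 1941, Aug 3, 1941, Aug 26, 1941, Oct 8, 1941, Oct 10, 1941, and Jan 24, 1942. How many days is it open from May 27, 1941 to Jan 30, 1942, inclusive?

May 27, 1941 is a Tuesday.
From May 27, 1941 to Jan 30, 1942 is 249 days inclusive.
249 = 7 × 35 + 4, so there are 35 full weeks plus 4 extra days.
Each full week contributes 5 weekdays (Mon–Fri): 35 × 5 = 175.
The 4 extra days are Tue, Wed, Thu, Fri — 4 of them qualify.
Total: 175 + 4 = 179.
Holidays: Jun 4, 1941 (Wed); Jun 25, 1941 (Wed); Jul 14, 1941 (Mon); Aug 3, 1941 (Sun); Aug 26, 1941 (Tue); Oct 8, 1941 (Wed); Oct 10, 1941 (Fri); Jan 24, 1942 (Sat).
6 of the 8 holidays fall on weekdays; the rest are weekends and were already excluded.
Business days: 179 − 6 = 173.

173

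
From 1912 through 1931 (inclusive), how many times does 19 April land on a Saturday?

4

Day of week of April 19 in each year:
1912: Fri, 1913: Sat ✓, 1914: Sun, 1915: Mon, 1916: Wed, 1917: Thu, 1918: Fri, 1919: Sat ✓, 1920: Mon, 1921: Tue, 1922: Wed, 1923: Thu, 1924: Sat ✓, 1925: Sun, 1926: Mon, 1927: Tue, 1928: Thu, 1929: Fri, 1930: Sat ✓, 1931: Sun
Saturdays: 1913, 1919, 1924, 1930.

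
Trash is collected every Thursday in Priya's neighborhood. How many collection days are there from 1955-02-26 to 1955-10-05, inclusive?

31 Thursdays

1955-02-26 is a Saturday.
That's 222 days from start to end, counting both.
222 = 7 × 31 + 5, so there are 31 full weeks plus 5 extra days.
Each full week contributes one Thursday: 31 so far.
The 5 extra days are Saturday, Sunday, Monday, Tuesday, Wednesday — none qualify.
Total: 31 + 0 = 31.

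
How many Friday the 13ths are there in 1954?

The 13th falls on a Friday when the month's 13th has weekday Fri.
Jan 13 is Wed; Feb 13 is Sat; Mar 13 is Sat; Apr 13 is Tue; May 13 is Thu; Jun 13 is Sun; Jul 13 is Tue; Aug 13 is Fri ✓; Sep 13 is Mon; Oct 13 is Wed; Nov 13 is Sat; Dec 13 is Mon.
Friday the 13ths: Aug.

1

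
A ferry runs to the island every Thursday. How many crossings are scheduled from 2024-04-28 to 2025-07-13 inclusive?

63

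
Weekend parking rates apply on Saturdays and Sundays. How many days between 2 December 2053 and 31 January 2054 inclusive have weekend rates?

17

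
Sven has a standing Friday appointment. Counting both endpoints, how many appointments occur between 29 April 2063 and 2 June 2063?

29 April 2063 is a Sunday.
That's 35 days from start to end, counting both.
35 = 7 × 5, so the span is exactly 5 full weeks.
Each full week contributes one Friday: 5 so far.

5 Fridays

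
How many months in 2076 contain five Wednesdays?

5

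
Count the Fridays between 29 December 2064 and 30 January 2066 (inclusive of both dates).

57 Fridays

29 December 2064 is a Monday.
From 29 December 2064 to 30 January 2066 is 398 days inclusive.
398 = 7 × 56 + 6, so there are 56 full weeks plus 6 extra days.
Each full week contributes one Friday: 56 so far.
The 6 extra days are Monday, Tuesday, Wednesday, Thursday, Friday, Saturday — 1 of them qualifies.
Total: 56 + 1 = 57.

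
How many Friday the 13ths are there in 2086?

2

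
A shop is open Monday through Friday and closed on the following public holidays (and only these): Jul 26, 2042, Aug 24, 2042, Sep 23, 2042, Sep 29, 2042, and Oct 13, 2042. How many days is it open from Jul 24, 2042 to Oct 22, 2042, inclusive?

Jul 24, 2042 is a Thursday.
The range spans 91 days (inclusive of both endpoints).
91 = 7 × 13, so the span is exactly 13 full weeks.
Each full week contributes 5 weekdays (Mon–Fri): 13 × 5 = 65.
Total: 65.
Holidays: Jul 26, 2042 (Sat); Aug 24, 2042 (Sun); Sep 23, 2042 (Tue); Sep 29, 2042 (Mon); Oct 13, 2042 (Mon).
3 of the 5 holidays fall on weekdays; the rest are weekends and were already excluded.
Business days: 65 − 3 = 62.

62 working days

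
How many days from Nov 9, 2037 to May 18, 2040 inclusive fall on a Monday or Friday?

Nov 9, 2037 is a Monday.
The range spans 922 days (inclusive of both endpoints).
922 = 7 × 131 + 5, so there are 131 full weeks plus 5 extra days.
Each full week contributes 2 days from the set (Mon, Fri): 131 × 2 = 262.
The 5 extra days are Mon, Tue, Wed, Thu, Fri — 2 of them qualify.
Total: 262 + 2 = 264.

264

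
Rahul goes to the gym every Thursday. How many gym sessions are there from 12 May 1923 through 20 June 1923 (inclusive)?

12 May 1923 is a Saturday.
The range spans 40 days (inclusive of both endpoints).
40 = 7 × 5 + 5, so there are 5 full weeks plus 5 extra days.
Each full week contributes one Thursday: 5 so far.
The 5 extra days are Sat, Sun, Mon, Tue, Wed — none qualify.
Total: 5 + 0 = 5.

5 Thursdays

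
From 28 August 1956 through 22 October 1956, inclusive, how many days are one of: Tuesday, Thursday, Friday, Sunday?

32

28 August 1956 is a Tuesday.
The range spans 56 days (inclusive of both endpoints).
56 = 7 × 8, so the span is exactly 8 full weeks.
Each full week contributes 4 days from the set (Tue, Thu, Fri, Sun): 8 × 4 = 32.
Total: 32.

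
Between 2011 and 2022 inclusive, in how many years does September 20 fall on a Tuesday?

Day of week of September 20 in each year:
2011: Tue ✓, 2012: Thu, 2013: Fri, 2014: Sat, 2015: Sun, 2016: Tue ✓, 2017: Wed, 2018: Thu, 2019: Fri, 2020: Sun, 2021: Mon, 2022: Tue ✓
Tuesdays: 2011, 2016, 2022.

3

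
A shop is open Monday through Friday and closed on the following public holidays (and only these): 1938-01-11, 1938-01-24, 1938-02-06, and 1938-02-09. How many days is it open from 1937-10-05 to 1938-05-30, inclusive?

167 working days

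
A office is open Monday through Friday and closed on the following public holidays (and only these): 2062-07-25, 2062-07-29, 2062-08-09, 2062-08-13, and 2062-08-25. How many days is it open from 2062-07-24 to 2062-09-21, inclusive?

41 working days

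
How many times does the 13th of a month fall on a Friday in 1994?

The 13th falls on a Friday when the month's 13th has weekday Fri.
Jan 13 is Thu; Feb 13 is Sun; Mar 13 is Sun; Apr 13 is Wed; May 13 is Fri ✓; Jun 13 is Mon; Jul 13 is Wed; Aug 13 is Sat; Sep 13 is Tue; Oct 13 is Thu; Nov 13 is Sun; Dec 13 is Tue.
Friday the 13ths: May.

1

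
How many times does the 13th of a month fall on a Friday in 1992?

The 13th falls on a Friday when the month's 13th has weekday Fri.
Jan 13 is Mon; Feb 13 is Thu; Mar 13 is Fri ✓; Apr 13 is Mon; May 13 is Wed; Jun 13 is Sat; Jul 13 is Mon; Aug 13 is Thu; Sep 13 is Sun; Oct 13 is Tue; Nov 13 is Fri ✓; Dec 13 is Sun.
Friday the 13ths: Mar, Nov.

2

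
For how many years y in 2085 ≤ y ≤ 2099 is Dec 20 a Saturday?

3

Day of week of December 20 in each year:
2085: Thu, 2086: Fri, 2087: Sat ✓, 2088: Mon, 2089: Tue, 2090: Wed, 2091: Thu, 2092: Sat ✓, 2093: Sun, 2094: Mon, 2095: Tue, 2096: Thu, 2097: Fri, 2098: Sat ✓, 2099: Sun
Saturdays: 2087, 2092, 2098.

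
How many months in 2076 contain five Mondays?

A month has five Mondays exactly when Monday falls within its first (length − 28) days.
Jan: 31 days, starts Wed → 5 of Wed, Thu, Fri
Feb: 29 days, starts Sat → 5 of Sat
Mar: 31 days, starts Sun → 5 of Sun, Mon, Tue ✓
Apr: 30 days, starts Wed → 5 of Wed, Thu
May: 31 days, starts Fri → 5 of Fri, Sat, Sun
Jun: 30 days, starts Mon → 5 of Mon, Tue ✓
Jul: 31 days, starts Wed → 5 of Wed, Thu, Fri
Aug: 31 days, starts Sat → 5 of Sat, Sun, Mon ✓
Sep: 30 days, starts Tue → 5 of Tue, Wed
Oct: 31 days, starts Thu → 5 of Thu, Fri, Sat
Nov: 30 days, starts Sun → 5 of Sun, Mon ✓
Dec: 31 days, starts Tue → 5 of Tue, Wed, Thu
Months with five Mondays: Mar, Jun, Aug, Nov.

4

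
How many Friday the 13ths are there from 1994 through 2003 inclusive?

Friday-the-13ths by year:
1994: May
1995: Jan, Oct
1996: Sep, Dec
1997: Jun
1998: Feb, Mar, Nov
1999: Aug
2000: Oct
2001: Apr, Jul
2002: Sep, Dec
2003: Jun

16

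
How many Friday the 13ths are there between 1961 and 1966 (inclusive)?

Friday-the-13ths by year:
1961: Jan, Oct
1962: Apr, Jul
1963: Sep, Dec
1964: Mar, Nov
1965: Aug
1966: May

10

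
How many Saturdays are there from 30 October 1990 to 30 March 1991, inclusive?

22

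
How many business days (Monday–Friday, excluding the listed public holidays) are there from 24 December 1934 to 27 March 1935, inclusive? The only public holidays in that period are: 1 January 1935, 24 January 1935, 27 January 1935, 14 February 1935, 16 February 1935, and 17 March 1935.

24 December 1934 is a Monday.
That's 94 days from start to end, counting both.
94 = 7 × 13 + 3, so there are 13 full weeks plus 3 extra days.
Each full week contributes 5 weekdays (Mon–Fri): 13 × 5 = 65.
The 3 extra days are Mon, Tue, Wed — 3 of them qualify.
Total: 65 + 3 = 68.
Holidays: 1 January 1935 (Tue); 24 January 1935 (Thu); 27 January 1935 (Sun); 14 February 1935 (Thu); 16 February 1935 (Sat); 17 March 1935 (Sun).
3 of the 6 holidays fall on weekdays; the rest are weekends and were already excluded.
Business days: 68 − 3 = 65.

65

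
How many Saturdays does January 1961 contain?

4

January 1, 1961 is a Sunday.
That's 31 days from start to end, counting both.
31 = 7 × 4 + 3, so there are 4 full weeks plus 3 extra days.
Each full week contributes one Saturday: 4 so far.
The 3 extra days are Sun, Mon, Tue — none qualify.
Total: 4 + 0 = 4.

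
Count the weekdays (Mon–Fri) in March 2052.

21 weekdays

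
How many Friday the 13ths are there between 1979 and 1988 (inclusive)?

18

Friday-the-13ths by year:
1979: Apr, Jul
1980: Jun
1981: Feb, Mar, Nov
1982: Aug
1983: May
1984: Jan, Apr, Jul
1985: Sep, Dec
1986: Jun
1987: Feb, Mar, Nov
1988: May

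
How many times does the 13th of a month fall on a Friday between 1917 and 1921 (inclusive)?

8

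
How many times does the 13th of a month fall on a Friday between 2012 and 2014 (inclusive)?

Friday-the-13ths by year:
2012: Jan, Apr, Jul
2013: Sep, Dec
2014: Jun

6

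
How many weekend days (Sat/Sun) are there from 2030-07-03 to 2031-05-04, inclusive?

88

2030-07-03 is a Wednesday.
The range spans 306 days (inclusive of both endpoints).
306 = 7 × 43 + 5, so there are 43 full weeks plus 5 extra days.
Each full week contributes 2 weekend days (Sat, Sun): 43 × 2 = 86.
The 5 extra days are Wed, Thu, Fri, Sat, Sun — 2 of them qualify.
Total: 86 + 2 = 88.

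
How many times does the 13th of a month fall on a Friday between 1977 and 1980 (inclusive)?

Friday-the-13ths by year:
1977: May
1978: Jan, Oct
1979: Apr, Jul
1980: Jun

6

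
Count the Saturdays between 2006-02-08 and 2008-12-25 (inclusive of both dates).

150

2006-02-08 is a Wednesday.
The range spans 1052 days (inclusive of both endpoints).
1052 = 7 × 150 + 2, so there are 150 full weeks plus 2 extra days.
Each full week contributes one Saturday: 150 so far.
The 2 extra days are Wed, Thu — none qualify.
Total: 150 + 0 = 150.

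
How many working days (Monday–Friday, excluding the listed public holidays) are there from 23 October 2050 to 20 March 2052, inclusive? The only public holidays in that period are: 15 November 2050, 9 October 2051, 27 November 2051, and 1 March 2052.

23 October 2050 is a Sunday.
That's 515 days from start to end, counting both.
515 = 7 × 73 + 4, so there are 73 full weeks plus 4 extra days.
Each full week contributes 5 weekdays (Mon–Fri): 73 × 5 = 365.
The 4 extra days are Sun, Mon, Tue, Wed — 3 of them qualify.
Total: 365 + 3 = 368.
Holidays: 15 November 2050 (Tue); 9 October 2051 (Mon); 27 November 2051 (Mon); 1 March 2052 (Fri).
All 4 holidays fall on weekdays, so subtract 4.
Business days: 368 − 4 = 364.

364 working days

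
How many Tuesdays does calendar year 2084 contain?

1 January 2084 is a Saturday.
The range spans 366 days (inclusive of both endpoints).
366 = 7 × 52 + 2, so there are 52 full weeks plus 2 extra days.
Each full week contributes one Tuesday: 52 so far.
The 2 extra days are Sat, Sun — none qualify.
Total: 52 + 0 = 52.

52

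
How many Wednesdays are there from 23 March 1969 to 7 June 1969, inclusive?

11

23 March 1969 is a Sunday.
From 23 March 1969 to 7 June 1969 is 77 days inclusive.
77 = 7 × 11, so the span is exactly 11 full weeks.
Each full week contributes one Wednesday: 11 so far.
Total: 11.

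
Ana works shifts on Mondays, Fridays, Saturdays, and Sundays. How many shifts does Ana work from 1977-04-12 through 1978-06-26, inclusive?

252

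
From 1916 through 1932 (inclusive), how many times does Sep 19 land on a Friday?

3

Day of week of September 19 in each year:
1916: Tue, 1917: Wed, 1918: Thu, 1919: Fri ✓, 1920: Sun, 1921: Mon, 1922: Tue, 1923: Wed, 1924: Fri ✓, 1925: Sat, 1926: Sun, 1927: Mon, 1928: Wed, 1929: Thu, 1930: Fri ✓, 1931: Sat, 1932: Mon
Fridays: 1919, 1924, 1930.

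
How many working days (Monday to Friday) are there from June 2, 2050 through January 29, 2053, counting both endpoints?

695

June 2, 2050 is a Thursday.
The range spans 973 days (inclusive of both endpoints).
973 = 7 × 139, so the span is exactly 139 full weeks.
Each full week contributes 5 weekdays (Mon–Fri): 139 × 5 = 695.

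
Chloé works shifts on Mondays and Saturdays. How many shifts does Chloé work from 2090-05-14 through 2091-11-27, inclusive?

161

2090-05-14 is a Sunday.
From 2090-05-14 to 2091-11-27 is 563 days inclusive.
563 = 7 × 80 + 3, so there are 80 full weeks plus 3 extra days.
Each full week contributes 2 days from the set (Mon, Sat): 80 × 2 = 160.
The 3 extra days are Sun, Mon, Tue — 1 of them qualifies.
Total: 160 + 1 = 161.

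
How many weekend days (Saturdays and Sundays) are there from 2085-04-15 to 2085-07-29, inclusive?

2085-04-15 is a Sunday.
That's 106 days from start to end, counting both.
106 = 7 × 15 + 1, so there are 15 full weeks plus 1 extra day.
Each full week contributes 2 weekend days (Sat, Sun): 15 × 2 = 30.
The 1 extra day is Sunday — 1 of them qualifies.
Total: 30 + 1 = 31.

31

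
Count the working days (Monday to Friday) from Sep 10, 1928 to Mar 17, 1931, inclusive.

657 weekdays

Sep 10, 1928 is a Monday.
The range spans 919 days (inclusive of both endpoints).
919 = 7 × 131 + 2, so there are 131 full weeks plus 2 extra days.
Each full week contributes 5 weekdays (Mon–Fri): 131 × 5 = 655.
The 2 extra days are Monday, Tuesday — 2 of them qualify.
Total: 655 + 2 = 657.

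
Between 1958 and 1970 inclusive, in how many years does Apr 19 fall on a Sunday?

Day of week of April 19 in each year:
1958: Sat, 1959: Sun ✓, 1960: Tue, 1961: Wed, 1962: Thu, 1963: Fri, 1964: Sun ✓, 1965: Mon, 1966: Tue, 1967: Wed, 1968: Fri, 1969: Sat, 1970: Sun ✓
Sundays: 1959, 1964, 1970.

3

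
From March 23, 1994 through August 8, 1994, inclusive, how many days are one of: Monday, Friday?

March 23, 1994 is a Wednesday.
That's 139 days from start to end, counting both.
139 = 7 × 19 + 6, so there are 19 full weeks plus 6 extra days.
Each full week contributes 2 days from the set (Mon, Fri): 19 × 2 = 38.
The 6 extra days are Wed, Thu, Fri, Sat, Sun, Mon — 2 of them qualify.
Total: 38 + 2 = 40.

40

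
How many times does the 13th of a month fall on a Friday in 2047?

2

The 13th falls on a Friday when the month's 13th has weekday Fri.
Jan 13 is Sun; Feb 13 is Wed; Mar 13 is Wed; Apr 13 is Sat; May 13 is Mon; Jun 13 is Thu; Jul 13 is Sat; Aug 13 is Tue; Sep 13 is Fri ✓; Oct 13 is Sun; Nov 13 is Wed; Dec 13 is Fri ✓.
Friday the 13ths: Sep, Dec.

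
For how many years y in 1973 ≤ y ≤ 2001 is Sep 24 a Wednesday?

4

Day of week of September 24 in each year:
1973: Mon, 1974: Tue, 1975: Wed ✓, 1976: Fri, 1977: Sat, 1978: Sun, 1979: Mon, 1980: Wed ✓, 1981: Thu, 1982: Fri, 1983: Sat, 1984: Mon, 1985: Tue, 1986: Wed ✓, 1987: Thu, 1988: Sat, 1989: Sun, 1990: Mon, 1991: Tue, 1992: Thu, 1993: Fri, 1994: Sat, 1995: Sun, 1996: Tue, 1997: Wed ✓, 1998: Thu, 1999: Fri, 2000: Sun, 2001: Mon
Wednesdays: 1975, 1980, 1986, 1997.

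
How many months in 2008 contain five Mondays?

A month has five Mondays exactly when Monday falls within its first (length − 28) days.
Jan: 31 days, starts Tue → 5 of Tue, Wed, Thu
Feb: 29 days, starts Fri → 5 of Fri
Mar: 31 days, starts Sat → 5 of Sat, Sun, Mon ✓
Apr: 30 days, starts Tue → 5 of Tue, Wed
May: 31 days, starts Thu → 5 of Thu, Fri, Sat
Jun: 30 days, starts Sun → 5 of Sun, Mon ✓
Jul: 31 days, starts Tue → 5 of Tue, Wed, Thu
Aug: 31 days, starts Fri → 5 of Fri, Sat, Sun
Sep: 30 days, starts Mon → 5 of Mon, Tue ✓
Oct: 31 days, starts Wed → 5 of Wed, Thu, Fri
Nov: 30 days, starts Sat → 5 of Sat, Sun
Dec: 31 days, starts Mon → 5 of Mon, Tue, Wed ✓
Months with five Mondays: Mar, Jun, Sep, Dec.

4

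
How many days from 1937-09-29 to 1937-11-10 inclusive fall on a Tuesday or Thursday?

1937-09-29 is a Wednesday.
That's 43 days from start to end, counting both.
43 = 7 × 6 + 1, so there are 6 full weeks plus 1 extra day.
Each full week contributes 2 days from the set (Tue, Thu): 6 × 2 = 12.
The 1 extra day is Wed — none qualify.
Total: 12 + 0 = 12.

12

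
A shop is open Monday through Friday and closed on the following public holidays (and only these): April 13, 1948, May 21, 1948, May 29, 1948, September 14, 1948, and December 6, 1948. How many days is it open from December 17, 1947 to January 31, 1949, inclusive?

290 business days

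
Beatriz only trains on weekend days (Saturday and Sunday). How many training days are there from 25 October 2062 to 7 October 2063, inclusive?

100

25 October 2062 is a Wednesday.
The range spans 348 days (inclusive of both endpoints).
348 = 7 × 49 + 5, so there are 49 full weeks plus 5 extra days.
Each full week contributes 2 weekend days (Sat, Sun): 49 × 2 = 98.
The 5 extra days are Wednesday, Thursday, Friday, Saturday, Sunday — 2 of them qualify.
Total: 98 + 2 = 100.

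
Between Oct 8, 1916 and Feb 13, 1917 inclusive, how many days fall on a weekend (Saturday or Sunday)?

37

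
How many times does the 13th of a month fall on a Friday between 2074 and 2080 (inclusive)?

12

Friday-the-13ths by year:
2074: Apr, Jul
2075: Sep, Dec
2076: Mar, Nov
2077: Aug
2078: May
2079: Jan, Oct
2080: Sep, Dec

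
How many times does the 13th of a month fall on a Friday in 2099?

3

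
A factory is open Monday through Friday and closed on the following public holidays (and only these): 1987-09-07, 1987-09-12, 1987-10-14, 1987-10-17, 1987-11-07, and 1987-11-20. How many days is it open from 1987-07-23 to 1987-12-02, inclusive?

1987-07-23 is a Thursday.
That's 133 days from start to end, counting both.
133 = 7 × 19, so the span is exactly 19 full weeks.
Each full week contributes 5 weekdays (Mon–Fri): 19 × 5 = 95.
Total: 95.
Holidays: 1987-09-07 (Mon); 1987-09-12 (Sat); 1987-10-14 (Wed); 1987-10-17 (Sat); 1987-11-07 (Sat); 1987-11-20 (Fri).
3 of the 6 holidays fall on weekdays; the rest are weekends and were already excluded.
Business days: 95 − 3 = 92.

92 business days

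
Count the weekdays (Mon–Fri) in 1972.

260 weekdays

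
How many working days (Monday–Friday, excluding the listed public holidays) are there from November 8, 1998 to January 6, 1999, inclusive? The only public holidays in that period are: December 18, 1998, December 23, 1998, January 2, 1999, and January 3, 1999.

November 8, 1998 is a Sunday.
The range spans 60 days (inclusive of both endpoints).
60 = 7 × 8 + 4, so there are 8 full weeks plus 4 extra days.
Each full week contributes 5 weekdays (Mon–Fri): 8 × 5 = 40.
The 4 extra days are Sun, Mon, Tue, Wed — 3 of them qualify.
Total: 40 + 3 = 43.
Holidays: December 18, 1998 (Fri); December 23, 1998 (Wed); January 2, 1999 (Sat); January 3, 1999 (Sun).
2 of the 4 holidays fall on weekdays; the rest are weekends and were already excluded.
Business days: 43 − 2 = 41.

41 working days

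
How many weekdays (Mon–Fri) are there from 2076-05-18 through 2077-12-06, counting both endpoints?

406 weekdays

2076-05-18 is a Monday.
From 2076-05-18 to 2077-12-06 is 568 days inclusive.
568 = 7 × 81 + 1, so there are 81 full weeks plus 1 extra day.
Each full week contributes 5 weekdays (Mon–Fri): 81 × 5 = 405.
The 1 extra day is Mon — 1 of them qualifies.
Total: 405 + 1 = 406.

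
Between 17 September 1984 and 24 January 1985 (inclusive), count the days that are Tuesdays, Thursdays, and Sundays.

56

17 September 1984 is a Monday.
The range spans 130 days (inclusive of both endpoints).
130 = 7 × 18 + 4, so there are 18 full weeks plus 4 extra days.
Each full week contributes 3 days from the set (Tue, Thu, Sun): 18 × 3 = 54.
The 4 extra days are Monday, Tuesday, Wednesday, Thursday — 2 of them qualify.
Total: 54 + 2 = 56.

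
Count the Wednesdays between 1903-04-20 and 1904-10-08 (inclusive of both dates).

1903-04-20 is a Monday.
The range spans 538 days (inclusive of both endpoints).
538 = 7 × 76 + 6, so there are 76 full weeks plus 6 extra days.
Each full week contributes one Wednesday: 76 so far.
The 6 extra days are Monday, Tuesday, Wednesday, Thursday, Friday, Saturday — 1 of them qualifies.
Total: 76 + 1 = 77.

77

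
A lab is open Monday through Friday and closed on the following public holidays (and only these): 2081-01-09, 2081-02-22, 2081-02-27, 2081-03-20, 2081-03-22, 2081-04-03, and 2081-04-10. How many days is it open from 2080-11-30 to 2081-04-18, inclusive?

95 working days

2080-11-30 is a Saturday.
That's 140 days from start to end, counting both.
140 = 7 × 20, so the span is exactly 20 full weeks.
Each full week contributes 5 weekdays (Mon–Fri): 20 × 5 = 100.
Holidays: 2081-01-09 (Thu); 2081-02-22 (Sat); 2081-02-27 (Thu); 2081-03-20 (Thu); 2081-03-22 (Sat); 2081-04-03 (Thu); 2081-04-10 (Thu).
5 of the 7 holidays fall on weekdays; the rest are weekends and were already excluded.
Business days: 100 − 5 = 95.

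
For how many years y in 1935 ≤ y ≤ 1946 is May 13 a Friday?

1

Day of week of May 13 in each year:
1935: Mon, 1936: Wed, 1937: Thu, 1938: Fri ✓, 1939: Sat, 1940: Mon, 1941: Tue, 1942: Wed, 1943: Thu, 1944: Sat, 1945: Sun, 1946: Mon
Fridays: 1938.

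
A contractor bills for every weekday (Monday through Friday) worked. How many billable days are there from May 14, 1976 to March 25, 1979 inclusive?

746

May 14, 1976 is a Friday.
From May 14, 1976 to March 25, 1979 is 1046 days inclusive.
1046 = 7 × 149 + 3, so there are 149 full weeks plus 3 extra days.
Each full week contributes 5 weekdays (Mon–Fri): 149 × 5 = 745.
The 3 extra days are Fri, Sat, Sun — 1 of them qualifies.
Total: 745 + 1 = 746.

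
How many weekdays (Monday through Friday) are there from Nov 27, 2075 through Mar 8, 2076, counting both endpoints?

73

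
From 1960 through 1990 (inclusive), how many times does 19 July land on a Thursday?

Day of week of July 19 in each year:
1960: Tue, 1961: Wed, 1962: Thu ✓, 1963: Fri, 1964: Sun, 1965: Mon, 1966: Tue, 1967: Wed, 1968: Fri, 1969: Sat, 1970: Sun, 1971: Mon, 1972: Wed, 1973: Thu ✓, 1974: Fri, 1975: Sat, 1976: Mon, 1977: Tue, 1978: Wed, 1979: Thu ✓, 1980: Sat, 1981: Sun, 1982: Mon, 1983: Tue, 1984: Thu ✓, 1985: Fri, 1986: Sat, 1987: Sun, 1988: Tue, 1989: Wed, 1990: Thu ✓
Thursdays: 1962, 1973, 1979, 1984, 1990.

5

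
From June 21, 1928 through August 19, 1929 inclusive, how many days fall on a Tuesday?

June 21, 1928 is a Thursday.
From June 21, 1928 to August 19, 1929 is 425 days inclusive.
425 = 7 × 60 + 5, so there are 60 full weeks plus 5 extra days.
Each full week contributes one Tuesday: 60 so far.
The 5 extra days are Thu, Fri, Sat, Sun, Mon — none qualify.
Total: 60 + 0 = 60.

60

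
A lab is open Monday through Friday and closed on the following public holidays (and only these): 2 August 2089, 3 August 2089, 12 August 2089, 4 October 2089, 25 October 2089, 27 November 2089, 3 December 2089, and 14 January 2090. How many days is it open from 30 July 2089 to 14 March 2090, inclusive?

30 July 2089 is a Saturday.
From 30 July 2089 to 14 March 2090 is 228 days inclusive.
228 = 7 × 32 + 4, so there are 32 full weeks plus 4 extra days.
Each full week contributes 5 weekdays (Mon–Fri): 32 × 5 = 160.
The 4 extra days are Saturday, Sunday, Monday, Tuesday — 2 of them qualify.
Total: 160 + 2 = 162.
Holidays: 2 August 2089 (Tue); 3 August 2089 (Wed); 12 August 2089 (Fri); 4 October 2089 (Tue); 25 October 2089 (Tue); 27 November 2089 (Sun); 3 December 2089 (Sat); 14 January 2090 (Sat).
5 of the 8 holidays fall on weekdays; the rest are weekends and were already excluded.
Business days: 162 − 5 = 157.

157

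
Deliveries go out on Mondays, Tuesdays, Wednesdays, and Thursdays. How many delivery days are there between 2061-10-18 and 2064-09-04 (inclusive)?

603

2061-10-18 is a Tuesday.
From 2061-10-18 to 2064-09-04 is 1053 days inclusive.
1053 = 7 × 150 + 3, so there are 150 full weeks plus 3 extra days.
Each full week contributes 4 days from the set (Mon, Tue, Wed, Thu): 150 × 4 = 600.
The 3 extra days are Tue, Wed, Thu — 3 of them qualify.
Total: 600 + 3 = 603.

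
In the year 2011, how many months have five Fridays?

A month has five Fridays exactly when Friday falls within its first (length − 28) days.
Jan: 31 days, starts Sat → 5 of Sat, Sun, Mon
Feb: 28 days, starts Tue → 5 of (none)
Mar: 31 days, starts Tue → 5 of Tue, Wed, Thu
Apr: 30 days, starts Fri → 5 of Fri, Sat ✓
May: 31 days, starts Sun → 5 of Sun, Mon, Tue
Jun: 30 days, starts Wed → 5 of Wed, Thu
Jul: 31 days, starts Fri → 5 of Fri, Sat, Sun ✓
Aug: 31 days, starts Mon → 5 of Mon, Tue, Wed
Sep: 30 days, starts Thu → 5 of Thu, Fri ✓
Oct: 31 days, starts Sat → 5 of Sat, Sun, Mon
Nov: 30 days, starts Tue → 5 of Tue, Wed
Dec: 31 days, starts Thu → 5 of Thu, Fri, Sat ✓
Months with five Fridays: Apr, Jul, Sep, Dec.

4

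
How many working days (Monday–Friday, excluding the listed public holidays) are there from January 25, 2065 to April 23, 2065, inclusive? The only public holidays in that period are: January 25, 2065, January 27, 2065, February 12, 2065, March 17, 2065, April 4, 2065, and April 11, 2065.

January 25, 2065 is a Sunday.
That's 89 days from start to end, counting both.
89 = 7 × 12 + 5, so there are 12 full weeks plus 5 extra days.
Each full week contributes 5 weekdays (Mon–Fri): 12 × 5 = 60.
The 5 extra days are Sunday, Monday, Tuesday, Wednesday, Thursday — 4 of them qualify.
Total: 60 + 4 = 64.
Holidays: January 25, 2065 (Sun); January 27, 2065 (Tue); February 12, 2065 (Thu); March 17, 2065 (Tue); April 4, 2065 (Sat); April 11, 2065 (Sat).
3 of the 6 holidays fall on weekdays; the rest are weekends and were already excluded.
Business days: 64 − 3 = 61.

61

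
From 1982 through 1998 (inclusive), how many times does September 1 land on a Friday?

2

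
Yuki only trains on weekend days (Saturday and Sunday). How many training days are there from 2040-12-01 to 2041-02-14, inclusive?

2040-12-01 is a Saturday.
The range spans 76 days (inclusive of both endpoints).
76 = 7 × 10 + 6, so there are 10 full weeks plus 6 extra days.
Each full week contributes 2 weekend days (Sat, Sun): 10 × 2 = 20.
The 6 extra days are Sat, Sun, Mon, Tue, Wed, Thu — 2 of them qualify.
Total: 20 + 2 = 22.

22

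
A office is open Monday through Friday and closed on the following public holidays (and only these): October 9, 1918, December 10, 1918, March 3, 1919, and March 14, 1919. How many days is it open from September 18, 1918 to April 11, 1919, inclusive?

September 18, 1918 is a Wednesday.
The range spans 206 days (inclusive of both endpoints).
206 = 7 × 29 + 3, so there are 29 full weeks plus 3 extra days.
Each full week contributes 5 weekdays (Mon–Fri): 29 × 5 = 145.
The 3 extra days are Wed, Thu, Fri — 3 of them qualify.
Total: 145 + 3 = 148.
Holidays: October 9, 1918 (Wed); December 10, 1918 (Tue); March 3, 1919 (Mon); March 14, 1919 (Fri).
All 4 holidays fall on weekdays, so subtract 4.
Business days: 148 − 4 = 144.

144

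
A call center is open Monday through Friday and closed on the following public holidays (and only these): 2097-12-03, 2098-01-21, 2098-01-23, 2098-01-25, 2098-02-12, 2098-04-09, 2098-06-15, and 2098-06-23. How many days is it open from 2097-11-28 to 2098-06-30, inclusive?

147 working days

2097-11-28 is a Thursday.
The range spans 215 days (inclusive of both endpoints).
215 = 7 × 30 + 5, so there are 30 full weeks plus 5 extra days.
Each full week contributes 5 weekdays (Mon–Fri): 30 × 5 = 150.
The 5 extra days are Thu, Fri, Sat, Sun, Mon — 3 of them qualify.
Total: 150 + 3 = 153.
Holidays: 2097-12-03 (Tue); 2098-01-21 (Tue); 2098-01-23 (Thu); 2098-01-25 (Sat); 2098-02-12 (Wed); 2098-04-09 (Wed); 2098-06-15 (Sun); 2098-06-23 (Mon).
6 of the 8 holidays fall on weekdays; the rest are weekends and were already excluded.
Business days: 153 − 6 = 147.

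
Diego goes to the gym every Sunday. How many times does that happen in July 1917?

5

Jul 1, 1917 is a Sunday.
That's 31 days from start to end, counting both.
31 = 7 × 4 + 3, so there are 4 full weeks plus 3 extra days.
Each full week contributes one Sunday: 4 so far.
The 3 extra days are Sun, Mon, Tue — 1 of them qualifies.
Total: 4 + 1 = 5.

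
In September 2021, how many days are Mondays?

September 1, 2021 is a Wednesday.
That's 30 days from start to end, counting both.
30 = 7 × 4 + 2, so there are 4 full weeks plus 2 extra days.
Each full week contributes one Monday: 4 so far.
The 2 extra days are Wednesday, Thursday — none qualify.
Total: 4 + 0 = 4.

4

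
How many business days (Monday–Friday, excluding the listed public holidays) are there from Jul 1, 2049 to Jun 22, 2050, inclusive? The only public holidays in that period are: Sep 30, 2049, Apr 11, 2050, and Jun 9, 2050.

Jul 1, 2049 is a Thursday.
That's 357 days from start to end, counting both.
357 = 7 × 51, so the span is exactly 51 full weeks.
Each full week contributes 5 weekdays (Mon–Fri): 51 × 5 = 255.
Total: 255.
Holidays: Sep 30, 2049 (Thu); Apr 11, 2050 (Mon); Jun 9, 2050 (Thu).
All 3 holidays fall on weekdays, so subtract 3.
Business days: 255 − 3 = 252.

252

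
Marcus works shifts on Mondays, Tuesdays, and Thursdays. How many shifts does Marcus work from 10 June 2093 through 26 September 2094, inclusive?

202

10 June 2093 is a Wednesday.
That's 474 days from start to end, counting both.
474 = 7 × 67 + 5, so there are 67 full weeks plus 5 extra days.
Each full week contributes 3 days from the set (Mon, Tue, Thu): 67 × 3 = 201.
The 5 extra days are Wed, Thu, Fri, Sat, Sun — 1 of them qualifies.
Total: 201 + 1 = 202.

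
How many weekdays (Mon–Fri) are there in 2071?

261 weekdays

1 January 2071 is a Thursday.
From 1 January 2071 to 31 December 2071 is 365 days inclusive.
365 = 7 × 52 + 1, so there are 52 full weeks plus 1 extra day.
Each full week contributes 5 weekdays (Mon–Fri): 52 × 5 = 260.
The 1 extra day is Thursday — 1 of them qualifies.
Total: 260 + 1 = 261.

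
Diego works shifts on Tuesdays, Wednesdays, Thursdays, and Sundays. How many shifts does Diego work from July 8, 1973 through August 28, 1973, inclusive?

July 8, 1973 is a Sunday.
The range spans 52 days (inclusive of both endpoints).
52 = 7 × 7 + 3, so there are 7 full weeks plus 3 extra days.
Each full week contributes 4 days from the set (Tue, Wed, Thu, Sun): 7 × 4 = 28.
The 3 extra days are Sunday, Monday, Tuesday — 2 of them qualify.
Total: 28 + 2 = 30.

30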